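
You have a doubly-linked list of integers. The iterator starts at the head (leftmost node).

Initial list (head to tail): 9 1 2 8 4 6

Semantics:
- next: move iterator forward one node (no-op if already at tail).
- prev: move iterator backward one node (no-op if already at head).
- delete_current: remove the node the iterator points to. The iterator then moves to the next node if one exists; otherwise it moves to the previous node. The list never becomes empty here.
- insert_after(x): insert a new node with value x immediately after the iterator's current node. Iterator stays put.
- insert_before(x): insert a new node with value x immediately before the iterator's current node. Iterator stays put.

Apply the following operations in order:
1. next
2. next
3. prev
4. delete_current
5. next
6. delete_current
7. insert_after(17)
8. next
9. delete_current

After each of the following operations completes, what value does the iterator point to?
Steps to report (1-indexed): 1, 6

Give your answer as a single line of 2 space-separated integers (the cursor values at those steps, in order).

Answer: 1 4

Derivation:
After 1 (next): list=[9, 1, 2, 8, 4, 6] cursor@1
After 2 (next): list=[9, 1, 2, 8, 4, 6] cursor@2
After 3 (prev): list=[9, 1, 2, 8, 4, 6] cursor@1
After 4 (delete_current): list=[9, 2, 8, 4, 6] cursor@2
After 5 (next): list=[9, 2, 8, 4, 6] cursor@8
After 6 (delete_current): list=[9, 2, 4, 6] cursor@4
After 7 (insert_after(17)): list=[9, 2, 4, 17, 6] cursor@4
After 8 (next): list=[9, 2, 4, 17, 6] cursor@17
After 9 (delete_current): list=[9, 2, 4, 6] cursor@6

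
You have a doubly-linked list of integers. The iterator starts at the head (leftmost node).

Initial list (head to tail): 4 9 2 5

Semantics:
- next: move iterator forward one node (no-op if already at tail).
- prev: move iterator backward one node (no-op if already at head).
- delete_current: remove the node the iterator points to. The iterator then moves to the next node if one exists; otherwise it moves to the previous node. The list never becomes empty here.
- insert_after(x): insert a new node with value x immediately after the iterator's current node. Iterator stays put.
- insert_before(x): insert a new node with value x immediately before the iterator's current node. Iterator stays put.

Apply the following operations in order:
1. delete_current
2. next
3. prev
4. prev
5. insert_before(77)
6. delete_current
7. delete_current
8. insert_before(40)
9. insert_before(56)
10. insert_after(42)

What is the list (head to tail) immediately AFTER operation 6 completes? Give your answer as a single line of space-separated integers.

Answer: 77 2 5

Derivation:
After 1 (delete_current): list=[9, 2, 5] cursor@9
After 2 (next): list=[9, 2, 5] cursor@2
After 3 (prev): list=[9, 2, 5] cursor@9
After 4 (prev): list=[9, 2, 5] cursor@9
After 5 (insert_before(77)): list=[77, 9, 2, 5] cursor@9
After 6 (delete_current): list=[77, 2, 5] cursor@2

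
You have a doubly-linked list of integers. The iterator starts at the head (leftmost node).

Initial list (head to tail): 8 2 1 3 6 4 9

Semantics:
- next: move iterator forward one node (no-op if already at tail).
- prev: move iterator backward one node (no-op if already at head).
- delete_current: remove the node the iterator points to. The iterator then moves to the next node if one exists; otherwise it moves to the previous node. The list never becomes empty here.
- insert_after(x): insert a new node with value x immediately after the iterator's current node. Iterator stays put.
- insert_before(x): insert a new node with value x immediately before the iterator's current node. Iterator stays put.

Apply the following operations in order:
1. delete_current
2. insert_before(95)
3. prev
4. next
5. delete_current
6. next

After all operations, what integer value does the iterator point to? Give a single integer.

After 1 (delete_current): list=[2, 1, 3, 6, 4, 9] cursor@2
After 2 (insert_before(95)): list=[95, 2, 1, 3, 6, 4, 9] cursor@2
After 3 (prev): list=[95, 2, 1, 3, 6, 4, 9] cursor@95
After 4 (next): list=[95, 2, 1, 3, 6, 4, 9] cursor@2
After 5 (delete_current): list=[95, 1, 3, 6, 4, 9] cursor@1
After 6 (next): list=[95, 1, 3, 6, 4, 9] cursor@3

Answer: 3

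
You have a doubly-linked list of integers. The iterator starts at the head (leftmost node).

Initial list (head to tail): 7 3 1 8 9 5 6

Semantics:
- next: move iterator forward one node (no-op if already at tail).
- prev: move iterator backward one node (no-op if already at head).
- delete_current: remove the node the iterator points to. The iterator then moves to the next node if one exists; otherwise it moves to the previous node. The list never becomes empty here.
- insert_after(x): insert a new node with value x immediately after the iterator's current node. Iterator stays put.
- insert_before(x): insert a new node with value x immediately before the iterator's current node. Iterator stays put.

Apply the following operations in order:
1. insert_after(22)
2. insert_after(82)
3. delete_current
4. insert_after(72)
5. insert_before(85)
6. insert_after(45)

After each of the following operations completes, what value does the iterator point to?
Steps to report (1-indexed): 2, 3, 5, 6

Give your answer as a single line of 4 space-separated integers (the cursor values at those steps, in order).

After 1 (insert_after(22)): list=[7, 22, 3, 1, 8, 9, 5, 6] cursor@7
After 2 (insert_after(82)): list=[7, 82, 22, 3, 1, 8, 9, 5, 6] cursor@7
After 3 (delete_current): list=[82, 22, 3, 1, 8, 9, 5, 6] cursor@82
After 4 (insert_after(72)): list=[82, 72, 22, 3, 1, 8, 9, 5, 6] cursor@82
After 5 (insert_before(85)): list=[85, 82, 72, 22, 3, 1, 8, 9, 5, 6] cursor@82
After 6 (insert_after(45)): list=[85, 82, 45, 72, 22, 3, 1, 8, 9, 5, 6] cursor@82

Answer: 7 82 82 82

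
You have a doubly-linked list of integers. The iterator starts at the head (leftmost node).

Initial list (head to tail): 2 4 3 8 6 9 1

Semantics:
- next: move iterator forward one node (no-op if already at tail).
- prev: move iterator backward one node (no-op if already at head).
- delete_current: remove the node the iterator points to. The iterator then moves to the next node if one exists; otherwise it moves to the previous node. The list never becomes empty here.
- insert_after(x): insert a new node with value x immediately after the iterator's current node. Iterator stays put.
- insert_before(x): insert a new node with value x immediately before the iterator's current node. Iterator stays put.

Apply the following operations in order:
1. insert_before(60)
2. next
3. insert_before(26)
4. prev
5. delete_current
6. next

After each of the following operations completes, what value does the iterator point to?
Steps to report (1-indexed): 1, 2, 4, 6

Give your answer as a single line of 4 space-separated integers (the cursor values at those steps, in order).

Answer: 2 4 26 3

Derivation:
After 1 (insert_before(60)): list=[60, 2, 4, 3, 8, 6, 9, 1] cursor@2
After 2 (next): list=[60, 2, 4, 3, 8, 6, 9, 1] cursor@4
After 3 (insert_before(26)): list=[60, 2, 26, 4, 3, 8, 6, 9, 1] cursor@4
After 4 (prev): list=[60, 2, 26, 4, 3, 8, 6, 9, 1] cursor@26
After 5 (delete_current): list=[60, 2, 4, 3, 8, 6, 9, 1] cursor@4
After 6 (next): list=[60, 2, 4, 3, 8, 6, 9, 1] cursor@3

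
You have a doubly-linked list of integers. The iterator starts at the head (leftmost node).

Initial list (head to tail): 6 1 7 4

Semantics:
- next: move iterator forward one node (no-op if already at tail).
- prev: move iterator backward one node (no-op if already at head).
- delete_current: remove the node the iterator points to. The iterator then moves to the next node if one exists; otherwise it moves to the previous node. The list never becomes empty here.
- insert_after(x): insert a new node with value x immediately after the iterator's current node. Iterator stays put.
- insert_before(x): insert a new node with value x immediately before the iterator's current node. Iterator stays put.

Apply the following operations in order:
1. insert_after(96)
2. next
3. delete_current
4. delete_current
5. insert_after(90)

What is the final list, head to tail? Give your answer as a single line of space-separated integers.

Answer: 6 7 90 4

Derivation:
After 1 (insert_after(96)): list=[6, 96, 1, 7, 4] cursor@6
After 2 (next): list=[6, 96, 1, 7, 4] cursor@96
After 3 (delete_current): list=[6, 1, 7, 4] cursor@1
After 4 (delete_current): list=[6, 7, 4] cursor@7
After 5 (insert_after(90)): list=[6, 7, 90, 4] cursor@7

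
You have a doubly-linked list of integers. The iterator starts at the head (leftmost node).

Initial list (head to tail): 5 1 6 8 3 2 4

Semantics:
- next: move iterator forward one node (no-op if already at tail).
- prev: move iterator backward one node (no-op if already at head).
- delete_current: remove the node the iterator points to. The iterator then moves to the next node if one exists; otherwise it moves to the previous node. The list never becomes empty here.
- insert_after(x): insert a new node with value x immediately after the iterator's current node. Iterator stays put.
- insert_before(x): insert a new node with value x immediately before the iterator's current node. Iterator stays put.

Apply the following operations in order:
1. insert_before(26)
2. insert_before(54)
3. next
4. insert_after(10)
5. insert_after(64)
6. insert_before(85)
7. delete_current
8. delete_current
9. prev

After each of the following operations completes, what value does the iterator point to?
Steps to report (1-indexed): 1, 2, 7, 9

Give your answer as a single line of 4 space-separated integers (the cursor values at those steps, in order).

After 1 (insert_before(26)): list=[26, 5, 1, 6, 8, 3, 2, 4] cursor@5
After 2 (insert_before(54)): list=[26, 54, 5, 1, 6, 8, 3, 2, 4] cursor@5
After 3 (next): list=[26, 54, 5, 1, 6, 8, 3, 2, 4] cursor@1
After 4 (insert_after(10)): list=[26, 54, 5, 1, 10, 6, 8, 3, 2, 4] cursor@1
After 5 (insert_after(64)): list=[26, 54, 5, 1, 64, 10, 6, 8, 3, 2, 4] cursor@1
After 6 (insert_before(85)): list=[26, 54, 5, 85, 1, 64, 10, 6, 8, 3, 2, 4] cursor@1
After 7 (delete_current): list=[26, 54, 5, 85, 64, 10, 6, 8, 3, 2, 4] cursor@64
After 8 (delete_current): list=[26, 54, 5, 85, 10, 6, 8, 3, 2, 4] cursor@10
After 9 (prev): list=[26, 54, 5, 85, 10, 6, 8, 3, 2, 4] cursor@85

Answer: 5 5 64 85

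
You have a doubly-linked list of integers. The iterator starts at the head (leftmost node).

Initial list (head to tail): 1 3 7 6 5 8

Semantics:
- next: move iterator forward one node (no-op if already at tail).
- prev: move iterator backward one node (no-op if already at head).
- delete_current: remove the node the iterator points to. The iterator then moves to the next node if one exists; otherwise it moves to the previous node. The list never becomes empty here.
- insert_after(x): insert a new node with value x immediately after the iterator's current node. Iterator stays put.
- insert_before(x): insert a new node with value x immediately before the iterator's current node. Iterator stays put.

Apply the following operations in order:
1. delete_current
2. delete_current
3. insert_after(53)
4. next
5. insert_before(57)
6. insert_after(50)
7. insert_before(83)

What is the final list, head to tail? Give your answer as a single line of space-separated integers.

Answer: 7 57 83 53 50 6 5 8

Derivation:
After 1 (delete_current): list=[3, 7, 6, 5, 8] cursor@3
After 2 (delete_current): list=[7, 6, 5, 8] cursor@7
After 3 (insert_after(53)): list=[7, 53, 6, 5, 8] cursor@7
After 4 (next): list=[7, 53, 6, 5, 8] cursor@53
After 5 (insert_before(57)): list=[7, 57, 53, 6, 5, 8] cursor@53
After 6 (insert_after(50)): list=[7, 57, 53, 50, 6, 5, 8] cursor@53
After 7 (insert_before(83)): list=[7, 57, 83, 53, 50, 6, 5, 8] cursor@53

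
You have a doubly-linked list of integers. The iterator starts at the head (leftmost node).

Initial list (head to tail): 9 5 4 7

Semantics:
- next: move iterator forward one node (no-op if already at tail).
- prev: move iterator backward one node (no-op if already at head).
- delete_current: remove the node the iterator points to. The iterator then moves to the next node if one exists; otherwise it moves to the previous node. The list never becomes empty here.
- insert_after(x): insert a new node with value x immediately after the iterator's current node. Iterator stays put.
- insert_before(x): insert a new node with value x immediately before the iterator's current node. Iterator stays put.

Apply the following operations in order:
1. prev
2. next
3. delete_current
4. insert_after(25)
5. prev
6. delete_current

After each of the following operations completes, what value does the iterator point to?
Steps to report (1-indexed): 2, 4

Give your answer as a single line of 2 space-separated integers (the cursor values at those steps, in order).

After 1 (prev): list=[9, 5, 4, 7] cursor@9
After 2 (next): list=[9, 5, 4, 7] cursor@5
After 3 (delete_current): list=[9, 4, 7] cursor@4
After 4 (insert_after(25)): list=[9, 4, 25, 7] cursor@4
After 5 (prev): list=[9, 4, 25, 7] cursor@9
After 6 (delete_current): list=[4, 25, 7] cursor@4

Answer: 5 4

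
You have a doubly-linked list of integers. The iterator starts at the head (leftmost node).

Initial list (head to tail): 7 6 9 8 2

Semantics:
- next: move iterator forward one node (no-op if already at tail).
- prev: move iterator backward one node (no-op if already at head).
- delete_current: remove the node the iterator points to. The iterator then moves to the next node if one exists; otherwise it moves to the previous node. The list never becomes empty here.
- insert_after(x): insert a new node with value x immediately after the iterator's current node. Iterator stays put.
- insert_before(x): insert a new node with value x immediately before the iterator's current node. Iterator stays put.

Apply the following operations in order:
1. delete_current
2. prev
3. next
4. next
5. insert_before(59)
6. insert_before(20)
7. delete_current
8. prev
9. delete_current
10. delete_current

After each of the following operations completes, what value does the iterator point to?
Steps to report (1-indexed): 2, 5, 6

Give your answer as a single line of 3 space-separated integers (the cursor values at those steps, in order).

Answer: 6 8 8

Derivation:
After 1 (delete_current): list=[6, 9, 8, 2] cursor@6
After 2 (prev): list=[6, 9, 8, 2] cursor@6
After 3 (next): list=[6, 9, 8, 2] cursor@9
After 4 (next): list=[6, 9, 8, 2] cursor@8
After 5 (insert_before(59)): list=[6, 9, 59, 8, 2] cursor@8
After 6 (insert_before(20)): list=[6, 9, 59, 20, 8, 2] cursor@8
After 7 (delete_current): list=[6, 9, 59, 20, 2] cursor@2
After 8 (prev): list=[6, 9, 59, 20, 2] cursor@20
After 9 (delete_current): list=[6, 9, 59, 2] cursor@2
After 10 (delete_current): list=[6, 9, 59] cursor@59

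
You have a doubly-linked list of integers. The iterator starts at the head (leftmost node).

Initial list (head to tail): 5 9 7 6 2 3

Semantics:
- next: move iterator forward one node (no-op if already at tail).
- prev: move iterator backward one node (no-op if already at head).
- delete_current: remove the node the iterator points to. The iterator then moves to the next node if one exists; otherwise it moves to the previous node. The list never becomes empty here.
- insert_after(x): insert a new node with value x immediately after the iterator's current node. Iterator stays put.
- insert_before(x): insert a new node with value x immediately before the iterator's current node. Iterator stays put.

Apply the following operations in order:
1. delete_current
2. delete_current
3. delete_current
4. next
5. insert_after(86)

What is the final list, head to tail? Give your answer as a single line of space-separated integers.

Answer: 6 2 86 3

Derivation:
After 1 (delete_current): list=[9, 7, 6, 2, 3] cursor@9
After 2 (delete_current): list=[7, 6, 2, 3] cursor@7
After 3 (delete_current): list=[6, 2, 3] cursor@6
After 4 (next): list=[6, 2, 3] cursor@2
After 5 (insert_after(86)): list=[6, 2, 86, 3] cursor@2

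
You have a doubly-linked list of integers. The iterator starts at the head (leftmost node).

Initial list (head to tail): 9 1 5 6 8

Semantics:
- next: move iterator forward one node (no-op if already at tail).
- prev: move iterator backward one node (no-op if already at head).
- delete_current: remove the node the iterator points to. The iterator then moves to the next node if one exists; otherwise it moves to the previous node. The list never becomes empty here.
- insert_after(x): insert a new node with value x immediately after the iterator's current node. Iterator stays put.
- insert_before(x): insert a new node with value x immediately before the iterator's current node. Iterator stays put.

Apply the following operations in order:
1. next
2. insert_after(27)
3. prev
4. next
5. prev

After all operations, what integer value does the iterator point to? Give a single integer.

After 1 (next): list=[9, 1, 5, 6, 8] cursor@1
After 2 (insert_after(27)): list=[9, 1, 27, 5, 6, 8] cursor@1
After 3 (prev): list=[9, 1, 27, 5, 6, 8] cursor@9
After 4 (next): list=[9, 1, 27, 5, 6, 8] cursor@1
After 5 (prev): list=[9, 1, 27, 5, 6, 8] cursor@9

Answer: 9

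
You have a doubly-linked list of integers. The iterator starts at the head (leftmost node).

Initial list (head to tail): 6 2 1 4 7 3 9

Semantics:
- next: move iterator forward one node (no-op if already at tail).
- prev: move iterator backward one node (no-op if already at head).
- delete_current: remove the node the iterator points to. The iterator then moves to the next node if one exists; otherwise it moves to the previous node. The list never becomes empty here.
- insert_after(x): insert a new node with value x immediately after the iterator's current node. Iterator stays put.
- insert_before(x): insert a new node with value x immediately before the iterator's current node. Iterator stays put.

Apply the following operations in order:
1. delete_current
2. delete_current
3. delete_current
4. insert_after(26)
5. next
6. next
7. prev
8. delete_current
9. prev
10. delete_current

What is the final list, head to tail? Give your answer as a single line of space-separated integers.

After 1 (delete_current): list=[2, 1, 4, 7, 3, 9] cursor@2
After 2 (delete_current): list=[1, 4, 7, 3, 9] cursor@1
After 3 (delete_current): list=[4, 7, 3, 9] cursor@4
After 4 (insert_after(26)): list=[4, 26, 7, 3, 9] cursor@4
After 5 (next): list=[4, 26, 7, 3, 9] cursor@26
After 6 (next): list=[4, 26, 7, 3, 9] cursor@7
After 7 (prev): list=[4, 26, 7, 3, 9] cursor@26
After 8 (delete_current): list=[4, 7, 3, 9] cursor@7
After 9 (prev): list=[4, 7, 3, 9] cursor@4
After 10 (delete_current): list=[7, 3, 9] cursor@7

Answer: 7 3 9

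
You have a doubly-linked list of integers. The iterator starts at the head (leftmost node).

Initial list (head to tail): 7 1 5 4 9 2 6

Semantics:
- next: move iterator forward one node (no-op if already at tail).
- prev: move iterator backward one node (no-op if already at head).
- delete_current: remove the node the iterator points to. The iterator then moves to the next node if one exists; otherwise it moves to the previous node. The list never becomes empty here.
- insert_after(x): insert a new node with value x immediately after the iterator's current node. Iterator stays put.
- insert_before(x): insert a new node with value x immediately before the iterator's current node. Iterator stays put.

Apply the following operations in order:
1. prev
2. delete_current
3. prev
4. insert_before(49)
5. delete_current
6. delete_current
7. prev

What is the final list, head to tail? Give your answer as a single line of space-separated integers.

Answer: 49 4 9 2 6

Derivation:
After 1 (prev): list=[7, 1, 5, 4, 9, 2, 6] cursor@7
After 2 (delete_current): list=[1, 5, 4, 9, 2, 6] cursor@1
After 3 (prev): list=[1, 5, 4, 9, 2, 6] cursor@1
After 4 (insert_before(49)): list=[49, 1, 5, 4, 9, 2, 6] cursor@1
After 5 (delete_current): list=[49, 5, 4, 9, 2, 6] cursor@5
After 6 (delete_current): list=[49, 4, 9, 2, 6] cursor@4
After 7 (prev): list=[49, 4, 9, 2, 6] cursor@49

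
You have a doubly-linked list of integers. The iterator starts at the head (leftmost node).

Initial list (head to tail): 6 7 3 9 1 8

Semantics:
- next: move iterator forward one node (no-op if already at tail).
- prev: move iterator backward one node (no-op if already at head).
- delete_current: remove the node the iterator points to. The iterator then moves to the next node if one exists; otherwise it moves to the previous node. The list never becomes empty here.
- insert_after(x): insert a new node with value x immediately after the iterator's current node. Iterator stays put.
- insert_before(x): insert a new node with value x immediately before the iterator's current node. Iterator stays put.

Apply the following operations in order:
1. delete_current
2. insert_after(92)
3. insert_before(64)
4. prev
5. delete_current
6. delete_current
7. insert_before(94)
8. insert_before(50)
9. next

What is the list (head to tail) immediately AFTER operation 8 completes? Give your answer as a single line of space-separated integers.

After 1 (delete_current): list=[7, 3, 9, 1, 8] cursor@7
After 2 (insert_after(92)): list=[7, 92, 3, 9, 1, 8] cursor@7
After 3 (insert_before(64)): list=[64, 7, 92, 3, 9, 1, 8] cursor@7
After 4 (prev): list=[64, 7, 92, 3, 9, 1, 8] cursor@64
After 5 (delete_current): list=[7, 92, 3, 9, 1, 8] cursor@7
After 6 (delete_current): list=[92, 3, 9, 1, 8] cursor@92
After 7 (insert_before(94)): list=[94, 92, 3, 9, 1, 8] cursor@92
After 8 (insert_before(50)): list=[94, 50, 92, 3, 9, 1, 8] cursor@92

Answer: 94 50 92 3 9 1 8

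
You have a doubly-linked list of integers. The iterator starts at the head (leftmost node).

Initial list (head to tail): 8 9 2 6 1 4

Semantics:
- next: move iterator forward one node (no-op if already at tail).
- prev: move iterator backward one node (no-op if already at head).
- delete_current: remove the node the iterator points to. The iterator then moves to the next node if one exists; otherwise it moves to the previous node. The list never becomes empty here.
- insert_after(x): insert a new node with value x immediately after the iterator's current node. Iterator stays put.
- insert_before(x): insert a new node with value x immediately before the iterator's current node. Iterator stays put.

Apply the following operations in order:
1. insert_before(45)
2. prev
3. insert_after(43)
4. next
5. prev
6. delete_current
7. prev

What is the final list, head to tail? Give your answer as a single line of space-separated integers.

Answer: 43 8 9 2 6 1 4

Derivation:
After 1 (insert_before(45)): list=[45, 8, 9, 2, 6, 1, 4] cursor@8
After 2 (prev): list=[45, 8, 9, 2, 6, 1, 4] cursor@45
After 3 (insert_after(43)): list=[45, 43, 8, 9, 2, 6, 1, 4] cursor@45
After 4 (next): list=[45, 43, 8, 9, 2, 6, 1, 4] cursor@43
After 5 (prev): list=[45, 43, 8, 9, 2, 6, 1, 4] cursor@45
After 6 (delete_current): list=[43, 8, 9, 2, 6, 1, 4] cursor@43
After 7 (prev): list=[43, 8, 9, 2, 6, 1, 4] cursor@43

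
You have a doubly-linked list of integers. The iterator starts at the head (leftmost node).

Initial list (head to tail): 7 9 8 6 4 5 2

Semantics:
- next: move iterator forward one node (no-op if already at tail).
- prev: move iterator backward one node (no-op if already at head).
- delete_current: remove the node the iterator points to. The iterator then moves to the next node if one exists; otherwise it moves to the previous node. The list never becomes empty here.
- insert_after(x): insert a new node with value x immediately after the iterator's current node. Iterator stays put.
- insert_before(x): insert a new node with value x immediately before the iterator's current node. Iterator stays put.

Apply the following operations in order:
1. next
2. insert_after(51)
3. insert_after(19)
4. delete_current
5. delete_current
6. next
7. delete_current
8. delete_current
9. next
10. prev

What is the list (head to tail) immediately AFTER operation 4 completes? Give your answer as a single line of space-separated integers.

Answer: 7 19 51 8 6 4 5 2

Derivation:
After 1 (next): list=[7, 9, 8, 6, 4, 5, 2] cursor@9
After 2 (insert_after(51)): list=[7, 9, 51, 8, 6, 4, 5, 2] cursor@9
After 3 (insert_after(19)): list=[7, 9, 19, 51, 8, 6, 4, 5, 2] cursor@9
After 4 (delete_current): list=[7, 19, 51, 8, 6, 4, 5, 2] cursor@19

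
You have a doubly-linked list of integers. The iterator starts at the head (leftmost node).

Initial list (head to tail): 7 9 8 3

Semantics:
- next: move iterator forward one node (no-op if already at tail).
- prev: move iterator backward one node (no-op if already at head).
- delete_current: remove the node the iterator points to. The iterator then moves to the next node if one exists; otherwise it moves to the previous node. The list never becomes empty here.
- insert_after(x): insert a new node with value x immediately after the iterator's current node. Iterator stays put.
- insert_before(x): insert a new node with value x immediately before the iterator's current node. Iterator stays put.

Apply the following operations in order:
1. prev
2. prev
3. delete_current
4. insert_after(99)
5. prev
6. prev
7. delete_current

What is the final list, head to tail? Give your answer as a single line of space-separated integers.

Answer: 99 8 3

Derivation:
After 1 (prev): list=[7, 9, 8, 3] cursor@7
After 2 (prev): list=[7, 9, 8, 3] cursor@7
After 3 (delete_current): list=[9, 8, 3] cursor@9
After 4 (insert_after(99)): list=[9, 99, 8, 3] cursor@9
After 5 (prev): list=[9, 99, 8, 3] cursor@9
After 6 (prev): list=[9, 99, 8, 3] cursor@9
After 7 (delete_current): list=[99, 8, 3] cursor@99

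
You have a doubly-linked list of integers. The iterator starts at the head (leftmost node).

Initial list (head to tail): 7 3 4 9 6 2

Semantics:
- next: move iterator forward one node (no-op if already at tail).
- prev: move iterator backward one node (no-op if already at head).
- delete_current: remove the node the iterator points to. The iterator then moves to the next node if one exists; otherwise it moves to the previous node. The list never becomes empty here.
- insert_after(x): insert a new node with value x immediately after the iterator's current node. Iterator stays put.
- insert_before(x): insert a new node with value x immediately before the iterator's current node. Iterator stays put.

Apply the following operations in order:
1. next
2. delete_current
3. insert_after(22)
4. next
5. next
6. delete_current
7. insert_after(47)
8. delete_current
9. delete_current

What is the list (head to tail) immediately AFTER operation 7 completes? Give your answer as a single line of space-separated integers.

Answer: 7 4 22 6 47 2

Derivation:
After 1 (next): list=[7, 3, 4, 9, 6, 2] cursor@3
After 2 (delete_current): list=[7, 4, 9, 6, 2] cursor@4
After 3 (insert_after(22)): list=[7, 4, 22, 9, 6, 2] cursor@4
After 4 (next): list=[7, 4, 22, 9, 6, 2] cursor@22
After 5 (next): list=[7, 4, 22, 9, 6, 2] cursor@9
After 6 (delete_current): list=[7, 4, 22, 6, 2] cursor@6
After 7 (insert_after(47)): list=[7, 4, 22, 6, 47, 2] cursor@6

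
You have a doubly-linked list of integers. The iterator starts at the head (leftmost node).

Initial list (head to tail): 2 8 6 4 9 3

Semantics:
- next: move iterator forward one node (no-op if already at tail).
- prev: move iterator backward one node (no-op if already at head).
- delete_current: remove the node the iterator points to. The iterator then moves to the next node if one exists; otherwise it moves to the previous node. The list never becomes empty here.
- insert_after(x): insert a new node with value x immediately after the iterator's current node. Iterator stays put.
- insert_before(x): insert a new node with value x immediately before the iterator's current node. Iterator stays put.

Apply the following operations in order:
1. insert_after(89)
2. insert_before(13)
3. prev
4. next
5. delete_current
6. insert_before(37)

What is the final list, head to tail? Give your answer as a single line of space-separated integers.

After 1 (insert_after(89)): list=[2, 89, 8, 6, 4, 9, 3] cursor@2
After 2 (insert_before(13)): list=[13, 2, 89, 8, 6, 4, 9, 3] cursor@2
After 3 (prev): list=[13, 2, 89, 8, 6, 4, 9, 3] cursor@13
After 4 (next): list=[13, 2, 89, 8, 6, 4, 9, 3] cursor@2
After 5 (delete_current): list=[13, 89, 8, 6, 4, 9, 3] cursor@89
After 6 (insert_before(37)): list=[13, 37, 89, 8, 6, 4, 9, 3] cursor@89

Answer: 13 37 89 8 6 4 9 3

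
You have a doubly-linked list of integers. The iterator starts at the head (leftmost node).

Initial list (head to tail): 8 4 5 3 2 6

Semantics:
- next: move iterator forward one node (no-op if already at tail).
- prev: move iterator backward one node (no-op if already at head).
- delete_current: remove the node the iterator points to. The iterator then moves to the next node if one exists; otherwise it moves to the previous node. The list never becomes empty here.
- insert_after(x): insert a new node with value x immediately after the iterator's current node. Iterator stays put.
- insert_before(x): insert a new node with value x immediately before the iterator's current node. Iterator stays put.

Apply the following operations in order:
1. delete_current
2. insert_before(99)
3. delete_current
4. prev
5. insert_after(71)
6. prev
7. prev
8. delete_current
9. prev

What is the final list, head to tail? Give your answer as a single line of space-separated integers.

Answer: 71 5 3 2 6

Derivation:
After 1 (delete_current): list=[4, 5, 3, 2, 6] cursor@4
After 2 (insert_before(99)): list=[99, 4, 5, 3, 2, 6] cursor@4
After 3 (delete_current): list=[99, 5, 3, 2, 6] cursor@5
After 4 (prev): list=[99, 5, 3, 2, 6] cursor@99
After 5 (insert_after(71)): list=[99, 71, 5, 3, 2, 6] cursor@99
After 6 (prev): list=[99, 71, 5, 3, 2, 6] cursor@99
After 7 (prev): list=[99, 71, 5, 3, 2, 6] cursor@99
After 8 (delete_current): list=[71, 5, 3, 2, 6] cursor@71
After 9 (prev): list=[71, 5, 3, 2, 6] cursor@71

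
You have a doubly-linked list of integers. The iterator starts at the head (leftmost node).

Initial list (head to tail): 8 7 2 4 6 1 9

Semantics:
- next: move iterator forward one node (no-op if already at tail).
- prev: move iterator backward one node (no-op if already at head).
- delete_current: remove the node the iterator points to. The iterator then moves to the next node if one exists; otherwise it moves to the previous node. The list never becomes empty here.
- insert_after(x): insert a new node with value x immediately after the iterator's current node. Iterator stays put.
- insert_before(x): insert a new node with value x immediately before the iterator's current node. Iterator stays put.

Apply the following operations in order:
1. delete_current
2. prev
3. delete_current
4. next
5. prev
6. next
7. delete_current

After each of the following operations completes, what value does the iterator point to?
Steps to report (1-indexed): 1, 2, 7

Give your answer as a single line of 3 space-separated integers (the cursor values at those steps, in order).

Answer: 7 7 6

Derivation:
After 1 (delete_current): list=[7, 2, 4, 6, 1, 9] cursor@7
After 2 (prev): list=[7, 2, 4, 6, 1, 9] cursor@7
After 3 (delete_current): list=[2, 4, 6, 1, 9] cursor@2
After 4 (next): list=[2, 4, 6, 1, 9] cursor@4
After 5 (prev): list=[2, 4, 6, 1, 9] cursor@2
After 6 (next): list=[2, 4, 6, 1, 9] cursor@4
After 7 (delete_current): list=[2, 6, 1, 9] cursor@6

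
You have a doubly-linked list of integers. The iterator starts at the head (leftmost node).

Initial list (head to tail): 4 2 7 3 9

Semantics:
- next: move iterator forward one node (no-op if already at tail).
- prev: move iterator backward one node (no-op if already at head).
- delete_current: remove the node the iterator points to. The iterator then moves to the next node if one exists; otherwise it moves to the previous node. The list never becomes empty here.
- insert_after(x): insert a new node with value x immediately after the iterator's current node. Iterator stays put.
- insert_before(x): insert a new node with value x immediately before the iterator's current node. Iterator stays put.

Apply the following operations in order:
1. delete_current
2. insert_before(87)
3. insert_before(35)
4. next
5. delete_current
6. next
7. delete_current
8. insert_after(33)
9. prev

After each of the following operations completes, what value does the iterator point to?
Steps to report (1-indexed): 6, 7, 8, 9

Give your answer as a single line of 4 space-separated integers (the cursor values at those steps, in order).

Answer: 9 3 3 2

Derivation:
After 1 (delete_current): list=[2, 7, 3, 9] cursor@2
After 2 (insert_before(87)): list=[87, 2, 7, 3, 9] cursor@2
After 3 (insert_before(35)): list=[87, 35, 2, 7, 3, 9] cursor@2
After 4 (next): list=[87, 35, 2, 7, 3, 9] cursor@7
After 5 (delete_current): list=[87, 35, 2, 3, 9] cursor@3
After 6 (next): list=[87, 35, 2, 3, 9] cursor@9
After 7 (delete_current): list=[87, 35, 2, 3] cursor@3
After 8 (insert_after(33)): list=[87, 35, 2, 3, 33] cursor@3
After 9 (prev): list=[87, 35, 2, 3, 33] cursor@2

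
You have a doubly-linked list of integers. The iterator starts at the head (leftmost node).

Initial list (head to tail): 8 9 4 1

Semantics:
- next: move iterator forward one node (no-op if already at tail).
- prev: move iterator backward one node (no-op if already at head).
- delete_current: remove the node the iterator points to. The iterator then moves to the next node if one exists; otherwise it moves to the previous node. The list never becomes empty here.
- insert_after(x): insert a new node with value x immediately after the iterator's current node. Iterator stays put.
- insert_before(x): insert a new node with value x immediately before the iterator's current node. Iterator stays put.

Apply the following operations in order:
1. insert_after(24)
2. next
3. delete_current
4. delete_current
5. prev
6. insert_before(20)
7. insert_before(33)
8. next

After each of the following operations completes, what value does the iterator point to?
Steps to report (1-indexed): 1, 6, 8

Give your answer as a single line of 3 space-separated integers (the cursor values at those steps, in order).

After 1 (insert_after(24)): list=[8, 24, 9, 4, 1] cursor@8
After 2 (next): list=[8, 24, 9, 4, 1] cursor@24
After 3 (delete_current): list=[8, 9, 4, 1] cursor@9
After 4 (delete_current): list=[8, 4, 1] cursor@4
After 5 (prev): list=[8, 4, 1] cursor@8
After 6 (insert_before(20)): list=[20, 8, 4, 1] cursor@8
After 7 (insert_before(33)): list=[20, 33, 8, 4, 1] cursor@8
After 8 (next): list=[20, 33, 8, 4, 1] cursor@4

Answer: 8 8 4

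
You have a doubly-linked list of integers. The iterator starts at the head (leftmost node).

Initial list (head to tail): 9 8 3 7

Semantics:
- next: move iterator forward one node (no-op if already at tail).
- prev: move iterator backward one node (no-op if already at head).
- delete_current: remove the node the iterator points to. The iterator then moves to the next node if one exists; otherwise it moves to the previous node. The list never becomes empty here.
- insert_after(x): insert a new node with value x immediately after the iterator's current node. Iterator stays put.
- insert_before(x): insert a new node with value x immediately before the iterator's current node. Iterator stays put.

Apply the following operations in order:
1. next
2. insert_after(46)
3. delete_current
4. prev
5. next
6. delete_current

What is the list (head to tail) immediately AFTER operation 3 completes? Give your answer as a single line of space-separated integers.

After 1 (next): list=[9, 8, 3, 7] cursor@8
After 2 (insert_after(46)): list=[9, 8, 46, 3, 7] cursor@8
After 3 (delete_current): list=[9, 46, 3, 7] cursor@46

Answer: 9 46 3 7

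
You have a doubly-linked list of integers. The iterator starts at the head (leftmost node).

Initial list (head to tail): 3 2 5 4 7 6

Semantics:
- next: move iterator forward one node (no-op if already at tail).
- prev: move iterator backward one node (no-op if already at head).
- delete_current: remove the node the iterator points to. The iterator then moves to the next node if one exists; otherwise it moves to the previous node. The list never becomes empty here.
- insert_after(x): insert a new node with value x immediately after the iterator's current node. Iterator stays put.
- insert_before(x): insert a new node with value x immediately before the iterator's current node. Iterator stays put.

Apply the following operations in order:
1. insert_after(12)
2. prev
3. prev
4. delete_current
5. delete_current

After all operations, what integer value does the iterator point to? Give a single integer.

After 1 (insert_after(12)): list=[3, 12, 2, 5, 4, 7, 6] cursor@3
After 2 (prev): list=[3, 12, 2, 5, 4, 7, 6] cursor@3
After 3 (prev): list=[3, 12, 2, 5, 4, 7, 6] cursor@3
After 4 (delete_current): list=[12, 2, 5, 4, 7, 6] cursor@12
After 5 (delete_current): list=[2, 5, 4, 7, 6] cursor@2

Answer: 2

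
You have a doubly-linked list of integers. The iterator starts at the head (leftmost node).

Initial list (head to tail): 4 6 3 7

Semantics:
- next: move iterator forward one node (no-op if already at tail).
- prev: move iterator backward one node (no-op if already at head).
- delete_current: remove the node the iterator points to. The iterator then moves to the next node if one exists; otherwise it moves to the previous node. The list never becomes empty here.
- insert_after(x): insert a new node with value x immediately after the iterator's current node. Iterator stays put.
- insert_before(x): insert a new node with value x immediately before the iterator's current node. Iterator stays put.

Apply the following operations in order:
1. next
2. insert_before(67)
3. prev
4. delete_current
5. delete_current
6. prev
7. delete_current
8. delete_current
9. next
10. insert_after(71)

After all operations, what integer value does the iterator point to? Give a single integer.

Answer: 7

Derivation:
After 1 (next): list=[4, 6, 3, 7] cursor@6
After 2 (insert_before(67)): list=[4, 67, 6, 3, 7] cursor@6
After 3 (prev): list=[4, 67, 6, 3, 7] cursor@67
After 4 (delete_current): list=[4, 6, 3, 7] cursor@6
After 5 (delete_current): list=[4, 3, 7] cursor@3
After 6 (prev): list=[4, 3, 7] cursor@4
After 7 (delete_current): list=[3, 7] cursor@3
After 8 (delete_current): list=[7] cursor@7
After 9 (next): list=[7] cursor@7
After 10 (insert_after(71)): list=[7, 71] cursor@7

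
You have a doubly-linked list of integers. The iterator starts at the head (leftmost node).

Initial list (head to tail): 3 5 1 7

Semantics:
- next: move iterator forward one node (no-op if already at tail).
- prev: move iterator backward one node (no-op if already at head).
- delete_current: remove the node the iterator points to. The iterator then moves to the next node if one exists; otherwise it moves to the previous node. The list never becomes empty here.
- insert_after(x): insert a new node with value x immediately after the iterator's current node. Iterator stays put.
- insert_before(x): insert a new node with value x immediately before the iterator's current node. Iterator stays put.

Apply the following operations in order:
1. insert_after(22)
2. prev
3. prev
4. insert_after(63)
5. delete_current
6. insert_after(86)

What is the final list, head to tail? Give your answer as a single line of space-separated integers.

Answer: 63 86 22 5 1 7

Derivation:
After 1 (insert_after(22)): list=[3, 22, 5, 1, 7] cursor@3
After 2 (prev): list=[3, 22, 5, 1, 7] cursor@3
After 3 (prev): list=[3, 22, 5, 1, 7] cursor@3
After 4 (insert_after(63)): list=[3, 63, 22, 5, 1, 7] cursor@3
After 5 (delete_current): list=[63, 22, 5, 1, 7] cursor@63
After 6 (insert_after(86)): list=[63, 86, 22, 5, 1, 7] cursor@63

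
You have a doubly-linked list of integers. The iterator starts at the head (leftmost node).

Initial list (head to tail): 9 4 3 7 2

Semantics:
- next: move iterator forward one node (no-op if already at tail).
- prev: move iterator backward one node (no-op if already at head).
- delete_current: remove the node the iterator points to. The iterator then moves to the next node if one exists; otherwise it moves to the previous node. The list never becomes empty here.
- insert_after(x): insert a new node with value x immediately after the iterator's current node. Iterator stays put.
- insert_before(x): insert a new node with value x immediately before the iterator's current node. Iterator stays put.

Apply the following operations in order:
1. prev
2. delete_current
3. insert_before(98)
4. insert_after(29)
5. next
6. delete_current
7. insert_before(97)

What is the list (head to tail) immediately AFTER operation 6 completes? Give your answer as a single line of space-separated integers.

After 1 (prev): list=[9, 4, 3, 7, 2] cursor@9
After 2 (delete_current): list=[4, 3, 7, 2] cursor@4
After 3 (insert_before(98)): list=[98, 4, 3, 7, 2] cursor@4
After 4 (insert_after(29)): list=[98, 4, 29, 3, 7, 2] cursor@4
After 5 (next): list=[98, 4, 29, 3, 7, 2] cursor@29
After 6 (delete_current): list=[98, 4, 3, 7, 2] cursor@3

Answer: 98 4 3 7 2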